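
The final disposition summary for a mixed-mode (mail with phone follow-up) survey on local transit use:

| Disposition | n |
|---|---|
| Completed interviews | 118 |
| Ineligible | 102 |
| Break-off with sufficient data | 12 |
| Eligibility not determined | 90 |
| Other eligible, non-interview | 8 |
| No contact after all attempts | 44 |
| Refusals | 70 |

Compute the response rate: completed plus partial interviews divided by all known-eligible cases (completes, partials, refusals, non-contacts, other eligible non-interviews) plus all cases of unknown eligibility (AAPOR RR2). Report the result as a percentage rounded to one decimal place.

38.0%

Numerator = 118 + 12 = 130
Base = 118 + 12 + 70 + 44 + 8 + 90 = 342
RR2 = 130 / 342 = 0.3801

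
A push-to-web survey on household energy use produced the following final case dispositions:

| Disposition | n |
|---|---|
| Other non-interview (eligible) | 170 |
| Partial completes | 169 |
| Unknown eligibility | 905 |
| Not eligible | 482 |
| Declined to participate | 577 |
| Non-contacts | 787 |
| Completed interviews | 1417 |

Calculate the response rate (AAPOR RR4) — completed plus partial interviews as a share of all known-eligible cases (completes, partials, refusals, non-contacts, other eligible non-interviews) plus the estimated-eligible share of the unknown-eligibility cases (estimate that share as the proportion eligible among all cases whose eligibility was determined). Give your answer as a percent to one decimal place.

Num = 1417 + 169 = 1586
Eligible (known) = 1417 + 169 + 577 + 787 + 170 = 3120
e = 3120 / (3120 + 482) = 3120 / 3602 = 0.8662
Eligible share of unknowns = 0.8662 × 905 = 783.91
Denominator = 3120 + 783.91 = 3903.91
RR4 = 1586 / 3903.91 = 0.4063

40.6%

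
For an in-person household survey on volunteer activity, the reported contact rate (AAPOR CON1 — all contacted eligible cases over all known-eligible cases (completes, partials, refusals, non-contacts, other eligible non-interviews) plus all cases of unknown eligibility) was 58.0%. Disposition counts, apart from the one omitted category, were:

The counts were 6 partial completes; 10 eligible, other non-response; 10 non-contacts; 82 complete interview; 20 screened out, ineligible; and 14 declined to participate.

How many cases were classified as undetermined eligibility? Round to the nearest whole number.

Num: 82 + 6 + 14 + 10 = 112
CON1 = 112 / D = 0.580
D = 112 / 0.580 = 193.1
Remaining denominator categories sum to 122
undetermined eligibility = 193.1 − 122 ≈ 71

71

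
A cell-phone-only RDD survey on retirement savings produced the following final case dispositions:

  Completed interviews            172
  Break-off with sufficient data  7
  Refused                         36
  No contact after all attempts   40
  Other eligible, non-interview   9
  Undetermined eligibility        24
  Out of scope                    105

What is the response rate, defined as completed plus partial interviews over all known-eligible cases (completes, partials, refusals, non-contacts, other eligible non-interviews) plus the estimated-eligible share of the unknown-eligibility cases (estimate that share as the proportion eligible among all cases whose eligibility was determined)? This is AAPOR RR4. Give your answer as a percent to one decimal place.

63.7%

Num: 172 + 7 = 179
Eligible (known): 172 + 7 + 36 + 40 + 9 = 264
e = 264 / (264 + 105) = 264 / 369 = 0.7154
Estimated eligible among unknowns: 0.7154 × 24 = 17.17
Denom: 264 + 17.17 = 281.17
RR4 = 179 / 281.17 = 0.6366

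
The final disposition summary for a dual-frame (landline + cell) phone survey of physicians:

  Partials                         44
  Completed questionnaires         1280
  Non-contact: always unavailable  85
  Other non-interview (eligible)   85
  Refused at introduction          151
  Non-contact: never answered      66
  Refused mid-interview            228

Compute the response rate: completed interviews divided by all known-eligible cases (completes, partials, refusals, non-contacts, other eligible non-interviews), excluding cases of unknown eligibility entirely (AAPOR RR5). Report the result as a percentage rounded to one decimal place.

66.0%

Declined to participate = 151 + 228 = 379
Never reached = 66 + 85 = 151
Numerator = 1280
Base = 1280 + 44 + 379 + 151 + 85 = 1939
RR5 = 1280 / 1939 = 0.6601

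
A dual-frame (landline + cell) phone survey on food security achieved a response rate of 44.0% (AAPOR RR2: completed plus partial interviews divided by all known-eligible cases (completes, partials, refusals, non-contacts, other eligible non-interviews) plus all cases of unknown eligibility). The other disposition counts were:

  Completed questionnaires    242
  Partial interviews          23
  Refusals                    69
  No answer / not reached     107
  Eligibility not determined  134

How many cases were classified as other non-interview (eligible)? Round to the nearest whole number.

Num: 242 + 23 = 265
RR2 = 265 / D = 0.440
D = 265 / 0.440 = 602.3
Rest of base = 575
other non-interview (eligible) = 602.3 − 575 ≈ 27

27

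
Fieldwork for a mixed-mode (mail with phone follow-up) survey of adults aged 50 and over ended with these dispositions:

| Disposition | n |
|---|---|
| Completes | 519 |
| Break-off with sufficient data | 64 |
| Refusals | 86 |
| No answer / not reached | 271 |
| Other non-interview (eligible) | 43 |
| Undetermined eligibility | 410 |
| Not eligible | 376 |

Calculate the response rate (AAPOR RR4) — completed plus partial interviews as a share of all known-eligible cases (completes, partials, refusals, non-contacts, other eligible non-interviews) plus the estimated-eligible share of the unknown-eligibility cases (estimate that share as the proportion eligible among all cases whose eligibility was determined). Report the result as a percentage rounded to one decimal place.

Num → 519 + 64 = 583
Eligible (known) → 519 + 64 + 86 + 271 + 43 = 983
e = 983 / (983 + 376) = 983 / 1359 = 0.7233
e × U → 0.7233 × 410 = 296.55
Denom → 983 + 296.55 = 1279.55
RR4 = 583 / 1279.55 = 0.4556

45.6%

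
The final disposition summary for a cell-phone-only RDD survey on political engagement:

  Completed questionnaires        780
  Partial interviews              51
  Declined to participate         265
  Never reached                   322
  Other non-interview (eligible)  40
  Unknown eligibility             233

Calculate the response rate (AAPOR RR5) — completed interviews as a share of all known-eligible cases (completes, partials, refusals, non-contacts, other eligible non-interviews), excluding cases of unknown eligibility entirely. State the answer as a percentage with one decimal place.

Top: 780
Base: 780 + 51 + 265 + 322 + 40 = 1458
RR5 = 780 / 1458 = 0.5350

53.5%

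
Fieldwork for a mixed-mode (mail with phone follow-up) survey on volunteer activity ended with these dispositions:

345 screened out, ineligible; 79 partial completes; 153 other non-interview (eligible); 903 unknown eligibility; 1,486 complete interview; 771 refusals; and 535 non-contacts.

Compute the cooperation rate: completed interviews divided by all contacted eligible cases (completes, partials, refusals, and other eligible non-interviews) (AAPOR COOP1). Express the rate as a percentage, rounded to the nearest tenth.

59.7%

Num: 1486
Denominator: 1486 + 79 + 771 + 153 = 2489
COOP1 = 1486 / 2489 = 0.5970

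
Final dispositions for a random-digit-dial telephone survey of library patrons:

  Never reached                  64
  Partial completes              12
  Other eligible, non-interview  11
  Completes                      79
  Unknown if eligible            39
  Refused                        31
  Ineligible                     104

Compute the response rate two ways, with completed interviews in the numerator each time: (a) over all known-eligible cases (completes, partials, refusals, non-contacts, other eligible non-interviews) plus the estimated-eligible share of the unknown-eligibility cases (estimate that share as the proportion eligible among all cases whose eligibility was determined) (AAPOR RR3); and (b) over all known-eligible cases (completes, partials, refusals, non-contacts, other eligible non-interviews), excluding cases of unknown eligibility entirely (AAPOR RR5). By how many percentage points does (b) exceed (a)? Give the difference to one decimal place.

4.6

Num: 79
Known eligible: 79 + 12 + 31 + 64 + 11 = 197
e = 197 / (197 + 104) = 197 / 301 = 0.6545
Eligible share of unknowns: 0.6545 × 39 = 25.53
Denominator: 197 + 25.53 = 222.53
RR3 = 79 / 222.53 = 0.3550
Denominator: 79 + 12 + 31 + 64 + 11 = 197
RR5 = 79 / 197 = 0.4010
Difference = 40.10 − 35.50 = 4.60 percentage points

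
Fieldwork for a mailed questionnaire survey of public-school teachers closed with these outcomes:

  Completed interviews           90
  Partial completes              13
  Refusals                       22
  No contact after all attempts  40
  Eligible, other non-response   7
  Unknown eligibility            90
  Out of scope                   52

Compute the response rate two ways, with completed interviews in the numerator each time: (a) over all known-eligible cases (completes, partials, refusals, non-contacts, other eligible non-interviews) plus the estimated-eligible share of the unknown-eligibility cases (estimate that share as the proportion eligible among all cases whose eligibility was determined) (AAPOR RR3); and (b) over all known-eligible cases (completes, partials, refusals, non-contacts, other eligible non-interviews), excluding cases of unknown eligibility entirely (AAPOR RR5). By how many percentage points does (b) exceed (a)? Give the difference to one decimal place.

Numerator: 90
Eligible (known): 90 + 13 + 22 + 40 + 7 = 172
e = 172 / (172 + 52) = 172 / 224 = 0.7679
Estimated eligible among unknowns: 0.7679 × 90 = 69.11
Denominator: 172 + 69.11 = 241.11
RR3 = 90 / 241.11 = 0.3733
Denominator: 90 + 13 + 22 + 40 + 7 = 172
RR5 = 90 / 172 = 0.5233
Difference = 52.33 − 37.33 = 15.00 percentage points

15.0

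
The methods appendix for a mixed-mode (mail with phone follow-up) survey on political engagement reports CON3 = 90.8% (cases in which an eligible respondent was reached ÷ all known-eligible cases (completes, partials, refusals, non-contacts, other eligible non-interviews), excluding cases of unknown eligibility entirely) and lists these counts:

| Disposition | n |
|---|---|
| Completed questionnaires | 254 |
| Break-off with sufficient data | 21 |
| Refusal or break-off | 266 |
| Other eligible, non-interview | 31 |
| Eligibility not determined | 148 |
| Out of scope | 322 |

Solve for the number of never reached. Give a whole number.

58

Top = 254 + 21 + 266 + 31 = 572
CON3 = 572 / D = 0.908
D = 572 / 0.908 = 630.0
Other denominator terms total 572
never reached = 630.0 − 572 ≈ 58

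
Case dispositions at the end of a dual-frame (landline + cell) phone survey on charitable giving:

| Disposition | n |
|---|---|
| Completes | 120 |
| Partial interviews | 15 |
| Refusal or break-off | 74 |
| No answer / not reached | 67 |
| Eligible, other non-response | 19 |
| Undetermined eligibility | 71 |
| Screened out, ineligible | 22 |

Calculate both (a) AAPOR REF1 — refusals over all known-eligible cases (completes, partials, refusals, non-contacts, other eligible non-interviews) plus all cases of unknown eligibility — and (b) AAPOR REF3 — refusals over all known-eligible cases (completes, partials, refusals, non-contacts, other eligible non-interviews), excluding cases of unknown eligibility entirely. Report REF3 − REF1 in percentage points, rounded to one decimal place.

4.9

Numerator = 74
Base = 120 + 15 + 74 + 67 + 19 + 71 = 366
REF1 = 74 / 366 = 0.2022
Base = 120 + 15 + 74 + 67 + 19 = 295
REF3 = 74 / 295 = 0.2508
Difference = 25.08 − 20.22 = 4.86 percentage points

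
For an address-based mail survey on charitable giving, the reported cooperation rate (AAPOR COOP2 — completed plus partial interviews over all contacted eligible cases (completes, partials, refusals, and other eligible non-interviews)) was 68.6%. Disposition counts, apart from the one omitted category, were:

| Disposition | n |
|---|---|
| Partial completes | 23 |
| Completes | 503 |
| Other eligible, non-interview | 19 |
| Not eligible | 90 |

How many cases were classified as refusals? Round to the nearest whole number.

Numerator: 503 + 23 = 526
COOP2 = 526 / D = 0.686
D = 526 / 0.686 = 766.8
Other denominator terms total 545
refusals = 766.8 − 545 ≈ 222

222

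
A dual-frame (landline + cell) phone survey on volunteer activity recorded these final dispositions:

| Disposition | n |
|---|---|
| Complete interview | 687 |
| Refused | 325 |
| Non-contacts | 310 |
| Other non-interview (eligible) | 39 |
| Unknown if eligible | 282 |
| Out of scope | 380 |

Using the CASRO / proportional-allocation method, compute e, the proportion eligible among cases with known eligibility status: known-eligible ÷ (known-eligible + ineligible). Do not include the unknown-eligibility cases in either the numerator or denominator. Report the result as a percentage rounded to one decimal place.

78.2%

Determined eligible → 687 + 325 + 310 + 39 = 1361
e = 1361 / (1361 + 380) = 1361 / 1741 = 0.7817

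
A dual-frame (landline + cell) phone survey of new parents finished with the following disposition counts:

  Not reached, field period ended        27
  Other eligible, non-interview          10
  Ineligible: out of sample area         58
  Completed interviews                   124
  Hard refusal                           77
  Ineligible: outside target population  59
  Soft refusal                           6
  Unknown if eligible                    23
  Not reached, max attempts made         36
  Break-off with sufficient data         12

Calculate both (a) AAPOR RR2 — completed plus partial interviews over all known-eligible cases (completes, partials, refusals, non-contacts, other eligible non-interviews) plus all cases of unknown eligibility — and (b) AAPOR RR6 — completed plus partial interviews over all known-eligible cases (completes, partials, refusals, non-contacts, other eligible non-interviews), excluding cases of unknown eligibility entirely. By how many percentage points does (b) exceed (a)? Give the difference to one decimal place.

3.4

Refused = 77 + 6 = 83
No contact after all attempts = 27 + 36 = 63
Screened out, ineligible = 59 + 58 = 117
Top: 124 + 12 = 136
Base: 124 + 12 + 83 + 63 + 10 + 23 = 315
RR2 = 136 / 315 = 0.4317
Base: 124 + 12 + 83 + 63 + 10 = 292
RR6 = 136 / 292 = 0.4658
Difference = 46.58 − 43.17 = 3.41 percentage points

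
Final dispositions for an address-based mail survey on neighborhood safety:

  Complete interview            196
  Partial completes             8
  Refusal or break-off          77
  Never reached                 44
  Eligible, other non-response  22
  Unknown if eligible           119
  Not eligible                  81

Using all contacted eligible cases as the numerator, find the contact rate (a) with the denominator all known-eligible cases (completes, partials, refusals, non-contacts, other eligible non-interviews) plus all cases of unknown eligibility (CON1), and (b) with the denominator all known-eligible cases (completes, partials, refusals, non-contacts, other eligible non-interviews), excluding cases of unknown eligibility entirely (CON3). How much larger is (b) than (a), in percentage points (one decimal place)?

Top: 196 + 8 + 77 + 22 = 303
Denom: 196 + 8 + 77 + 44 + 22 + 119 = 466
CON1 = 303 / 466 = 0.6502
Denom: 196 + 8 + 77 + 44 + 22 = 347
CON3 = 303 / 347 = 0.8732
Difference = 87.32 − 65.02 = 22.30 percentage points

22.3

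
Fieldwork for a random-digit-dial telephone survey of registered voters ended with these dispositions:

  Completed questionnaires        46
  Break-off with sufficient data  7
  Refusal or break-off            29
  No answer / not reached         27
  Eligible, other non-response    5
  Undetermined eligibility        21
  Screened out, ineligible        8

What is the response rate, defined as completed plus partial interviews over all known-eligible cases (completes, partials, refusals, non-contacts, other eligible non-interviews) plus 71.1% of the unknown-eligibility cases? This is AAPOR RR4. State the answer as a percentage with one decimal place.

41.1%

Top: 46 + 7 = 53
Eligible (known): 46 + 7 + 29 + 27 + 5 = 114
Eligible share of unknowns: 0.7110 × 21 = 14.93
Base: 114 + 14.93 = 128.93
RR4 = 53 / 128.93 = 0.4111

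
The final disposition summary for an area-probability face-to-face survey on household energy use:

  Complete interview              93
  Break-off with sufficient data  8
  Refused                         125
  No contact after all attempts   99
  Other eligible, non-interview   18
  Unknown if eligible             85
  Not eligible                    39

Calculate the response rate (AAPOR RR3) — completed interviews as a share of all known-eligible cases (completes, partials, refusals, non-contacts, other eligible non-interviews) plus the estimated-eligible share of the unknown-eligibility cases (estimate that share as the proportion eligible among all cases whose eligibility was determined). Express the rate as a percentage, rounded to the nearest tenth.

Top = 93
Known eligible = 93 + 8 + 125 + 99 + 18 = 343
e = 343 / (343 + 39) = 343 / 382 = 0.8979
e × U = 0.8979 × 85 = 76.32
Denominator = 343 + 76.32 = 419.32
RR3 = 93 / 419.32 = 0.2218

22.2%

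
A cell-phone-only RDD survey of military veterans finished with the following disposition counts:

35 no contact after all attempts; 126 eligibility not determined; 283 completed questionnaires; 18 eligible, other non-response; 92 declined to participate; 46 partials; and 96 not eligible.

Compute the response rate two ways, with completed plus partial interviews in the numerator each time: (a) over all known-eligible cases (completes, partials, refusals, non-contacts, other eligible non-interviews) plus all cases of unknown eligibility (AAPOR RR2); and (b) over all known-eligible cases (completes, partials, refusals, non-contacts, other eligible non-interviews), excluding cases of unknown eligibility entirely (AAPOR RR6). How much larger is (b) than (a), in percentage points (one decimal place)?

Numerator → 283 + 46 = 329
Denom → 283 + 46 + 92 + 35 + 18 + 126 = 600
RR2 = 329 / 600 = 0.5483
Denom → 283 + 46 + 92 + 35 + 18 = 474
RR6 = 329 / 474 = 0.6941
Difference = 69.41 − 54.83 = 14.58 percentage points

14.6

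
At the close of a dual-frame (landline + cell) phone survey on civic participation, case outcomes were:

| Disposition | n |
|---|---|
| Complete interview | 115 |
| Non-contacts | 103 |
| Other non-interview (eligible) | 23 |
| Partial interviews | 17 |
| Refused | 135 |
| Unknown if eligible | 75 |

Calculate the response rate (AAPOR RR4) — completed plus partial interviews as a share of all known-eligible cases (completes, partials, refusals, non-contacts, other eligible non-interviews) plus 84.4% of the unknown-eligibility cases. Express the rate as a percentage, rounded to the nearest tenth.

Num → 115 + 17 = 132
Eligible (known) → 115 + 17 + 135 + 103 + 23 = 393
Estimated eligible among unknowns → 0.8440 × 75 = 63.30
Denominator → 393 + 63.30 = 456.30
RR4 = 132 / 456.30 = 0.2893

28.9%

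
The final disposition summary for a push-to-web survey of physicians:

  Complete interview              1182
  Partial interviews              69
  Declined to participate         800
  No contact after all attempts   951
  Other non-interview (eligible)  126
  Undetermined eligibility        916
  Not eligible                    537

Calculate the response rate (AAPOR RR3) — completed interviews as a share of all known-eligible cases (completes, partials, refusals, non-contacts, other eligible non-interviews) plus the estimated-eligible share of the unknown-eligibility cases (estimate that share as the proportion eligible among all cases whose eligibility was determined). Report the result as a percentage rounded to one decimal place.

Numerator = 1182
Determined eligible = 1182 + 69 + 800 + 951 + 126 = 3128
e = 3128 / (3128 + 537) = 3128 / 3665 = 0.8535
e × U = 0.8535 × 916 = 781.81
Denominator = 3128 + 781.81 = 3909.81
RR3 = 1182 / 3909.81 = 0.3023

30.2%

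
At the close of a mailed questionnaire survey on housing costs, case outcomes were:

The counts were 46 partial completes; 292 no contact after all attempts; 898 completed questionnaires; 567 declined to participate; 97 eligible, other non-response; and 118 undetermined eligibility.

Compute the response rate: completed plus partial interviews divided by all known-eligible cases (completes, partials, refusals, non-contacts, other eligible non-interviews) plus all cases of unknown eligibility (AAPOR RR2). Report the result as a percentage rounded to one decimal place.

Top: 898 + 46 = 944
Base: 898 + 46 + 567 + 292 + 97 + 118 = 2018
RR2 = 944 / 2018 = 0.4678

46.8%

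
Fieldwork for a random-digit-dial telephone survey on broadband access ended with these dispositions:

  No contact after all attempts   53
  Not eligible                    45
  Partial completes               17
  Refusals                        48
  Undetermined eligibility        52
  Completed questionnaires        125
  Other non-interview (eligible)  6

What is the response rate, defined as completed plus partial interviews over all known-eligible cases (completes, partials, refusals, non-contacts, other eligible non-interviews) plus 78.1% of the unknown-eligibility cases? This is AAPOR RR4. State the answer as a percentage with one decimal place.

Numerator = 125 + 17 = 142
Known eligible = 125 + 17 + 48 + 53 + 6 = 249
Eligible share of unknowns = 0.7810 × 52 = 40.61
Denominator = 249 + 40.61 = 289.61
RR4 = 142 / 289.61 = 0.4903

49.0%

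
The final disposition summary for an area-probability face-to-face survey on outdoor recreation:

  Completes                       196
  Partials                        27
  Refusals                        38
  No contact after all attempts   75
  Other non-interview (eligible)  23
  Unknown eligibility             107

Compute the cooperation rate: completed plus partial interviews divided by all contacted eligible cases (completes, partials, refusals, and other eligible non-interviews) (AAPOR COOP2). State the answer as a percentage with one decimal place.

78.5%

Top: 196 + 27 = 223
Denominator: 196 + 27 + 38 + 23 = 284
COOP2 = 223 / 284 = 0.7852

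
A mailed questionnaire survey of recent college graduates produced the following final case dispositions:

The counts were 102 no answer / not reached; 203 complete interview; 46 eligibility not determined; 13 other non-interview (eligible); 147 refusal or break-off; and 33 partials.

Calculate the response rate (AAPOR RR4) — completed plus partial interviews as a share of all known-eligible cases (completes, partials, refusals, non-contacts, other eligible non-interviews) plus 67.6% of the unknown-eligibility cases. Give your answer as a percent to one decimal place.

Num → 203 + 33 = 236
Determined eligible → 203 + 33 + 147 + 102 + 13 = 498
Estimated eligible among unknowns → 0.6760 × 46 = 31.10
Denom → 498 + 31.10 = 529.10
RR4 = 236 / 529.10 = 0.4460

44.6%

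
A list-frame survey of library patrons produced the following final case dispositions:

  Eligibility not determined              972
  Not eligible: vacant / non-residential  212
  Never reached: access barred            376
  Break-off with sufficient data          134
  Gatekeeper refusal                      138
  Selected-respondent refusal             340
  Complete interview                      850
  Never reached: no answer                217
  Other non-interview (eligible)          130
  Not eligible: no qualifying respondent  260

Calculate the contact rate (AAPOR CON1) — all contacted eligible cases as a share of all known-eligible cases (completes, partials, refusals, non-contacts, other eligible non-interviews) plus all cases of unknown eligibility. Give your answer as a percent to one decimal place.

Refusals = 138 + 340 = 478
Never reached = 217 + 376 = 593
Not eligible = 260 + 212 = 472
Top = 850 + 134 + 478 + 130 = 1592
Base = 850 + 134 + 478 + 593 + 130 + 972 = 3157
CON1 = 1592 / 3157 = 0.5043

50.4%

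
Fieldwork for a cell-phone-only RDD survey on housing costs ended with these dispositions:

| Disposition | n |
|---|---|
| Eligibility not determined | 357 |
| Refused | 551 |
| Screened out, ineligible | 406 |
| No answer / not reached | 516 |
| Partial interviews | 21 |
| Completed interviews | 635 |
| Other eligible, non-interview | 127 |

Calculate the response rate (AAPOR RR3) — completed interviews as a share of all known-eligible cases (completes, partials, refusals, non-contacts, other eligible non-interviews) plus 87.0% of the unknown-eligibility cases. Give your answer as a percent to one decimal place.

Top = 635
Determined eligible = 635 + 21 + 551 + 516 + 127 = 1850
Estimated eligible among unknowns = 0.8700 × 357 = 310.59
Base = 1850 + 310.59 = 2160.59
RR3 = 635 / 2160.59 = 0.2939

29.4%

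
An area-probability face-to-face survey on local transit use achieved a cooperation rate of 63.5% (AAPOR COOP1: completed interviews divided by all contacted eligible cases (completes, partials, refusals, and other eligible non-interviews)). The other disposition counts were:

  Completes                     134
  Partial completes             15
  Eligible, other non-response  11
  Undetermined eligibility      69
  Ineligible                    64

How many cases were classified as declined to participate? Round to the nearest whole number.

COOP1 = 134 / D = 0.635
D = 134 / 0.635 = 211.0
Rest of base = 160
declined to participate = 211.0 − 160 ≈ 51

51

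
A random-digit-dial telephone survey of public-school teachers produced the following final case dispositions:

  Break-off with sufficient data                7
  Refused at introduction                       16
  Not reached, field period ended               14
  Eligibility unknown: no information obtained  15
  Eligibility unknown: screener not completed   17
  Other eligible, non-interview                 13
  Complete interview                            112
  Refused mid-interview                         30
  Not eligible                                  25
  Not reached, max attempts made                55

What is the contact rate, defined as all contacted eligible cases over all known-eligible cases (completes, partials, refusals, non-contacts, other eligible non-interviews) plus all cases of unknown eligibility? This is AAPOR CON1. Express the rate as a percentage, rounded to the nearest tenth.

Declined to participate = 16 + 30 = 46
Never reached = 14 + 55 = 69
Undetermined eligibility = 17 + 15 = 32
Numerator: 112 + 7 + 46 + 13 = 178
Denominator: 112 + 7 + 46 + 69 + 13 + 32 = 279
CON1 = 178 / 279 = 0.6380

63.8%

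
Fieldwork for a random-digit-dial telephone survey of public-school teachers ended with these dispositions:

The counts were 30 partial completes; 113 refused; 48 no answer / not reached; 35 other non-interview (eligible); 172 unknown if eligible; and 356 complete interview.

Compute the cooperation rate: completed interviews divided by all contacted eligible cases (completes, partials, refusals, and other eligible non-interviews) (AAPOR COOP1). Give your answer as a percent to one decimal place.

Num = 356
Base = 356 + 30 + 113 + 35 = 534
COOP1 = 356 / 534 = 0.6667

66.7%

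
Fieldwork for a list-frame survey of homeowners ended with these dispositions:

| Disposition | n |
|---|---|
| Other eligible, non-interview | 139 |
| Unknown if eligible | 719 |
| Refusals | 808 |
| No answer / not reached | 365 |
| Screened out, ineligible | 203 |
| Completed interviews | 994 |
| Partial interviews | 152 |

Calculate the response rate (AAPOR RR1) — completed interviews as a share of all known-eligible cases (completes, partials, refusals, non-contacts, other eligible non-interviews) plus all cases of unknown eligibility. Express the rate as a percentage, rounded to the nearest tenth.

Top: 994
Base: 994 + 152 + 808 + 365 + 139 + 719 = 3177
RR1 = 994 / 3177 = 0.3129

31.3%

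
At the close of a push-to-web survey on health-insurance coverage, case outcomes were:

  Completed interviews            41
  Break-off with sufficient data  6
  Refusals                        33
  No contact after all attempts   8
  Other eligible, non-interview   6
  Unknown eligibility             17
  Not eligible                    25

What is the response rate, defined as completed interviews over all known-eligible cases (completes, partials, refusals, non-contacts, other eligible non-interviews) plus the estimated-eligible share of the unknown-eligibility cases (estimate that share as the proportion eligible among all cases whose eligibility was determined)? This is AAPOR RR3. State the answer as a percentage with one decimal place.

Numerator: 41
Eligible (known): 41 + 6 + 33 + 8 + 6 = 94
e = 94 / (94 + 25) = 94 / 119 = 0.7899
Estimated eligible among unknowns: 0.7899 × 17 = 13.43
Denom: 94 + 13.43 = 107.43
RR3 = 41 / 107.43 = 0.3816

38.2%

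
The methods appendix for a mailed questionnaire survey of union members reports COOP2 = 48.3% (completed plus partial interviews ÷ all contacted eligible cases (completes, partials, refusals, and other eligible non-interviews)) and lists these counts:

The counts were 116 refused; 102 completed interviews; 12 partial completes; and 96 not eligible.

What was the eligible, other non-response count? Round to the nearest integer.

Numerator → 102 + 12 = 114
COOP2 = 114 / D = 0.483
D = 114 / 0.483 = 236.0
Rest of base = 230
eligible, other non-response = 236.0 − 230 ≈ 6

6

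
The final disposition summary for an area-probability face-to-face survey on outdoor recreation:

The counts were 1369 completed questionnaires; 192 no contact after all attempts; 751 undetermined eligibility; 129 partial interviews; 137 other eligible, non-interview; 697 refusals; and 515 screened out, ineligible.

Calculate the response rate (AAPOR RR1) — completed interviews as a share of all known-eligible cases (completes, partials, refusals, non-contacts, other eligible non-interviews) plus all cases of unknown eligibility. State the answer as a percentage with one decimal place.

41.8%

Top = 1369
Denom = 1369 + 129 + 697 + 192 + 137 + 751 = 3275
RR1 = 1369 / 3275 = 0.4180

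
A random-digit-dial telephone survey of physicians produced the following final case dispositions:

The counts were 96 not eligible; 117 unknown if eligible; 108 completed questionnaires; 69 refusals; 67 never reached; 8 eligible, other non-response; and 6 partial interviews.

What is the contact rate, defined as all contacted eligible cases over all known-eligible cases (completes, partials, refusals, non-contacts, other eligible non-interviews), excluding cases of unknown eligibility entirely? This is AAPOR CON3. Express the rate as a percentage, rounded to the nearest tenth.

Num: 108 + 6 + 69 + 8 = 191
Denom: 108 + 6 + 69 + 67 + 8 = 258
CON3 = 191 / 258 = 0.7403

74.0%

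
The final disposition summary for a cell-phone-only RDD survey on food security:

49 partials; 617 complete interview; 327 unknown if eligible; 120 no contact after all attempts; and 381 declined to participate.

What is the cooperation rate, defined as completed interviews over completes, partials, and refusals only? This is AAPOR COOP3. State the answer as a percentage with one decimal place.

Top = 617
Denom = 617 + 49 + 381 = 1047
COOP3 = 617 / 1047 = 0.5893

58.9%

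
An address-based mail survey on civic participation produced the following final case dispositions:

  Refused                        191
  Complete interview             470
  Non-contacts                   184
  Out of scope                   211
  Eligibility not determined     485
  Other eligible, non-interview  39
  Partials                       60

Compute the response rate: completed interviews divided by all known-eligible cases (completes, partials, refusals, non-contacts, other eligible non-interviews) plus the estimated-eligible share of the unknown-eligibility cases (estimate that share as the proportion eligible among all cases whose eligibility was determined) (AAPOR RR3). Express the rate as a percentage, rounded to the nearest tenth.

Num → 470
Known eligible → 470 + 60 + 191 + 184 + 39 = 944
e = 944 / (944 + 211) = 944 / 1155 = 0.8173
Estimated eligible among unknowns → 0.8173 × 485 = 396.39
Denom → 944 + 396.39 = 1340.39
RR3 = 470 / 1340.39 = 0.3506

35.1%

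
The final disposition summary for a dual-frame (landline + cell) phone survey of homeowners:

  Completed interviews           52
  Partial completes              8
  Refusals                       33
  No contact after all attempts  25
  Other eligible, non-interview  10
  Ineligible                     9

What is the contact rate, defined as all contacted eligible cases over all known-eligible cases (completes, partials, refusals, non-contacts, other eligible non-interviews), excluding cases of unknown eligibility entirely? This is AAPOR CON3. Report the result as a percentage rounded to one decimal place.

Num → 52 + 8 + 33 + 10 = 103
Base → 52 + 8 + 33 + 25 + 10 = 128
CON3 = 103 / 128 = 0.8047

80.5%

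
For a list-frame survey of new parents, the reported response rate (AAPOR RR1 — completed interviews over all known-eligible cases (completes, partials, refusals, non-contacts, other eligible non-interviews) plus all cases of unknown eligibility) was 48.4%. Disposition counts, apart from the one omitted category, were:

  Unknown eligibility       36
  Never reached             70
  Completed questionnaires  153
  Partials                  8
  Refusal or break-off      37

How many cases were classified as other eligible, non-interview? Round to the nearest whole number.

RR1 = 153 / D = 0.484
D = 153 / 0.484 = 316.1
Other denominator terms total 304
other eligible, non-interview = 316.1 − 304 ≈ 12

12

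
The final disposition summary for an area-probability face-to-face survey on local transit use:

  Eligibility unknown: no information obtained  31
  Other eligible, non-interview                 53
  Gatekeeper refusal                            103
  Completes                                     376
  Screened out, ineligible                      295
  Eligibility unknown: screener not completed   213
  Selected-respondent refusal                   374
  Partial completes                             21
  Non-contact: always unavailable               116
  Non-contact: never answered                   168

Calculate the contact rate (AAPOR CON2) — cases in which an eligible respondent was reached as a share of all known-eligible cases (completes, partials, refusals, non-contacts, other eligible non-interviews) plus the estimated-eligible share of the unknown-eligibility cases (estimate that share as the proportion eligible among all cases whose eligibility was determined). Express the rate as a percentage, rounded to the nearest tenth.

Declined to participate = 103 + 374 = 477
No contact after all attempts = 168 + 116 = 284
Undetermined eligibility = 213 + 31 = 244
Top → 376 + 21 + 477 + 53 = 927
Known eligible → 376 + 21 + 477 + 284 + 53 = 1211
e = 1211 / (1211 + 295) = 1211 / 1506 = 0.8041
Eligible share of unknowns → 0.8041 × 244 = 196.20
Base → 1211 + 196.20 = 1407.20
CON2 = 927 / 1407.20 = 0.6588

65.9%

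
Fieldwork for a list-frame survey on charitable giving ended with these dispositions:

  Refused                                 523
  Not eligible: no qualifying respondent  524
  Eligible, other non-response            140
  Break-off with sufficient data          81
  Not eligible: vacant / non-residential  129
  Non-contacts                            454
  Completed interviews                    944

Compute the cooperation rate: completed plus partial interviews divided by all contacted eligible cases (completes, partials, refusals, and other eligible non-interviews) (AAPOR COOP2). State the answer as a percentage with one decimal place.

Not eligible = 524 + 129 = 653
Numerator: 944 + 81 = 1025
Denominator: 944 + 81 + 523 + 140 = 1688
COOP2 = 1025 / 1688 = 0.6072

60.7%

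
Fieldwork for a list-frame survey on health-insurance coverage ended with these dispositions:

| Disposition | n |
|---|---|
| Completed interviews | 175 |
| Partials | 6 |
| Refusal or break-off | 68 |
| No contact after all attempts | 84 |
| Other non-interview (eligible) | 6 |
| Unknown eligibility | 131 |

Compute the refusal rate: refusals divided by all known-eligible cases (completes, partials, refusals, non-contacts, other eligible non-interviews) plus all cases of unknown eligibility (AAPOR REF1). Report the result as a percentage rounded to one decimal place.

Top = 68
Base = 175 + 6 + 68 + 84 + 6 + 131 = 470
REF1 = 68 / 470 = 0.1447

14.5%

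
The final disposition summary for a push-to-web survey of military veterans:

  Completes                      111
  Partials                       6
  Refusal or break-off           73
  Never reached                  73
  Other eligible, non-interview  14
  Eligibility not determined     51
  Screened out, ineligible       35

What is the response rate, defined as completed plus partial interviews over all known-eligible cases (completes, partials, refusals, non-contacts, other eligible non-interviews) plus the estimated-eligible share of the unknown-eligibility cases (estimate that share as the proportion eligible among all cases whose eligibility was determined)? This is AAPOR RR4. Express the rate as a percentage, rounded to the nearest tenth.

Numerator = 111 + 6 = 117
Determined eligible = 111 + 6 + 73 + 73 + 14 = 277
e = 277 / (277 + 35) = 277 / 312 = 0.8878
Estimated eligible among unknowns = 0.8878 × 51 = 45.28
Denominator = 277 + 45.28 = 322.28
RR4 = 117 / 322.28 = 0.3630

36.3%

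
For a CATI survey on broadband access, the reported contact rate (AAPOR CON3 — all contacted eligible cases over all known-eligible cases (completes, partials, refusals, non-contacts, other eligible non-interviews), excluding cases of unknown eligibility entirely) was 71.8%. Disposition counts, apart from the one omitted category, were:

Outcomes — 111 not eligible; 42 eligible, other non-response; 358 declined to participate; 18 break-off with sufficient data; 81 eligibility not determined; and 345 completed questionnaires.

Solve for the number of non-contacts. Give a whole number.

300

Top → 345 + 18 + 358 + 42 = 763
CON3 = 763 / D = 0.718
D = 763 / 0.718 = 1062.7
Remaining denominator categories sum to 763
non-contacts = 1062.7 − 763 ≈ 300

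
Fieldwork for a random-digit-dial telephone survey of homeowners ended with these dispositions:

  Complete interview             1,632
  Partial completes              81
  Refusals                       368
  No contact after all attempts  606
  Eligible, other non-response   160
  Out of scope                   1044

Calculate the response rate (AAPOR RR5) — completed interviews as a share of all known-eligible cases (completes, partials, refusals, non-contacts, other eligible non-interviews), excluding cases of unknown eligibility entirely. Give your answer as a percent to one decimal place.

57.3%

Numerator → 1632
Base → 1632 + 81 + 368 + 606 + 160 = 2847
RR5 = 1632 / 2847 = 0.5732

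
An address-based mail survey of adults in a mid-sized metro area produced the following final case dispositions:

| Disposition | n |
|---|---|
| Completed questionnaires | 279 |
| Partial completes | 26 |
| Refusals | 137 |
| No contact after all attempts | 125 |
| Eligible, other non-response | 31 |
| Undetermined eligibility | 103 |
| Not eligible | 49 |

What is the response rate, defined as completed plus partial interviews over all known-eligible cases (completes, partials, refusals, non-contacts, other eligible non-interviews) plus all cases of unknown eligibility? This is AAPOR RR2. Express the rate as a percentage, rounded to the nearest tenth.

43.5%

Top: 279 + 26 = 305
Denom: 279 + 26 + 137 + 125 + 31 + 103 = 701
RR2 = 305 / 701 = 0.4351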